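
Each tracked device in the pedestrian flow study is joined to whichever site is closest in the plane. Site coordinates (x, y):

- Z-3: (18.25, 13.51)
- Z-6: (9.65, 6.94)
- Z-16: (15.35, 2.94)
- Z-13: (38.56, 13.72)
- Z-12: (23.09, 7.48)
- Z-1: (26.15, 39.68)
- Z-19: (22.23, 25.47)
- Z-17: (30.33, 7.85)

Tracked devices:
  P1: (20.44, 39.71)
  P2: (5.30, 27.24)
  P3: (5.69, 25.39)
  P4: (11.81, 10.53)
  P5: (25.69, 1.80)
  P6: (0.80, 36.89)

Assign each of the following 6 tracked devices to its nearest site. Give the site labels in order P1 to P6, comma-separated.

P1 → Z-1 (d²=32.60)
P2 → Z-19 (d²=289.76)
P3 → Z-19 (d²=273.58)
P4 → Z-6 (d²=17.55)
P5 → Z-12 (d²=39.02)
P6 → Z-19 (d²=589.66)

Z-1, Z-19, Z-19, Z-6, Z-12, Z-19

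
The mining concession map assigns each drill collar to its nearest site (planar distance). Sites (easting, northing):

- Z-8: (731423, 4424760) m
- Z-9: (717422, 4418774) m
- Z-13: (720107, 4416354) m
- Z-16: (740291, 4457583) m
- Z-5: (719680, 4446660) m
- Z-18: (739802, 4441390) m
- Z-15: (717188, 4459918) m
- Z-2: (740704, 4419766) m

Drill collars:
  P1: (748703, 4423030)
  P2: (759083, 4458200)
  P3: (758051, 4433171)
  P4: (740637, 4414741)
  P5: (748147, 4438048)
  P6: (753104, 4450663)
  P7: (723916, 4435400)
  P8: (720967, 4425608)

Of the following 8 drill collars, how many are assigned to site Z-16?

2

P1 → Z-2
P2 → Z-16
P3 → Z-18
P4 → Z-2
P5 → Z-18
P6 → Z-16
P7 → Z-5
P8 → Z-9
2 of the 8 go to Z-16.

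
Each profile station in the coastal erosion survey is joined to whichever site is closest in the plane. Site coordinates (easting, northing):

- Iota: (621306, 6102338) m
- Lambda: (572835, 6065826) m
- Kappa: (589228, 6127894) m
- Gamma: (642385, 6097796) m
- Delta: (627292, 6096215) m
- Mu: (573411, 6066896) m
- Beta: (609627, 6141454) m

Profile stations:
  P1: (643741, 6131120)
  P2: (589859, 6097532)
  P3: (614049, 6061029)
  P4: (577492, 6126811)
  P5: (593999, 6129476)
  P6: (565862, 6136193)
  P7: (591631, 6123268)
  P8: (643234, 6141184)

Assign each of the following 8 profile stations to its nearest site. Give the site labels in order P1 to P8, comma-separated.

Gamma, Kappa, Delta, Kappa, Kappa, Kappa, Kappa, Beta

P1 → Gamma (d²=1112327712.00)
P2 → Kappa (d²=922249205.00)
P3 → Delta (d²=1413431645.00)
P4 → Kappa (d²=138906585.00)
P5 → Kappa (d²=25265165.00)
P6 → Kappa (d²=614843357.00)
P7 → Kappa (d²=27174285.00)
P8 → Beta (d²=1129503349.00)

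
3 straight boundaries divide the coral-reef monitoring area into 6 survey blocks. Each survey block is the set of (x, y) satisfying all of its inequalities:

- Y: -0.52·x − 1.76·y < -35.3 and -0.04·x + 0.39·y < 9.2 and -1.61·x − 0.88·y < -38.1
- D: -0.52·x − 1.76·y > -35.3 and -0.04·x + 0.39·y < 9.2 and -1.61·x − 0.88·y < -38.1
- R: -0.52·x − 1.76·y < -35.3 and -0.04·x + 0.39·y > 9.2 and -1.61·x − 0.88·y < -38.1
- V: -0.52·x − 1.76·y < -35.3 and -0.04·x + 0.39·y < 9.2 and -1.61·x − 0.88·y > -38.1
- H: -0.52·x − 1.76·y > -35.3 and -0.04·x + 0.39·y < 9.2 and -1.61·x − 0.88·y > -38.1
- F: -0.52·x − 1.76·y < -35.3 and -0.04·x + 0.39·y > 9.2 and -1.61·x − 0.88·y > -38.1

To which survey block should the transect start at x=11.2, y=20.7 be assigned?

-0.52·11.2 − 1.76·20.7 = -42.256, which is < -35.3
-0.04·11.2 + 0.39·20.7 = 7.625, which is < 9.2
-1.61·11.2 − 0.88·20.7 = -36.248, which is > -38.1
This sign pattern matches V.

V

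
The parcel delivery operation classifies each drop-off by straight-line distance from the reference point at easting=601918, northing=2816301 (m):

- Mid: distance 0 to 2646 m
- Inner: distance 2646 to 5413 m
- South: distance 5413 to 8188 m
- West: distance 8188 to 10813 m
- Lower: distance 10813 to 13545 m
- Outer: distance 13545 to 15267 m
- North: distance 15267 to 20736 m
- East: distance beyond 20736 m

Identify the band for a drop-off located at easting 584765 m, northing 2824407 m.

North

Distance = √((584765−601918)² + (2824407−2816301)²) = √(294225409.000 + 65707236.000) = 18971.891 m.
15267 ≤ 18971.891 < 20736 → North.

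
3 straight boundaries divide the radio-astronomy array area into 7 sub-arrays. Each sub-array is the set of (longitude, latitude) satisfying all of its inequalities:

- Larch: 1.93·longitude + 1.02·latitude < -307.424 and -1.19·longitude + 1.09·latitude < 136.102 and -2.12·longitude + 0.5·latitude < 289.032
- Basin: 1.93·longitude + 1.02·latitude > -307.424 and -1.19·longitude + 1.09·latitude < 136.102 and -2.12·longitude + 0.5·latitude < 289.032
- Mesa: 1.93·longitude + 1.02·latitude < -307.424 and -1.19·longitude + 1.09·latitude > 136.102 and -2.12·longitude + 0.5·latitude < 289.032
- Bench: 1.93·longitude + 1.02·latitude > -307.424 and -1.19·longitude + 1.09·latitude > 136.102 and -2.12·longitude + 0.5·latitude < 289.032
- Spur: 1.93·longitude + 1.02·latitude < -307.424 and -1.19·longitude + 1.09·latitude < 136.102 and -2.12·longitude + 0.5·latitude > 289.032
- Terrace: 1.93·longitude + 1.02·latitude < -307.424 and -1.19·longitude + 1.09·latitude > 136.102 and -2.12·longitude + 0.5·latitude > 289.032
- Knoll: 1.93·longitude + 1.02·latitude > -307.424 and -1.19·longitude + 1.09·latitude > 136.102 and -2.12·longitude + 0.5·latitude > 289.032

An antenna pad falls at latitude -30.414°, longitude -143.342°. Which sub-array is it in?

1.93·-143.342 + 1.02·-30.414 = -307.672, which is < -307.424
-1.19·-143.342 + 1.09·-30.414 = 137.426, which is > 136.102
-2.12·-143.342 + 0.5·-30.414 = 288.678, which is < 289.032
This sign pattern matches Mesa.

Mesa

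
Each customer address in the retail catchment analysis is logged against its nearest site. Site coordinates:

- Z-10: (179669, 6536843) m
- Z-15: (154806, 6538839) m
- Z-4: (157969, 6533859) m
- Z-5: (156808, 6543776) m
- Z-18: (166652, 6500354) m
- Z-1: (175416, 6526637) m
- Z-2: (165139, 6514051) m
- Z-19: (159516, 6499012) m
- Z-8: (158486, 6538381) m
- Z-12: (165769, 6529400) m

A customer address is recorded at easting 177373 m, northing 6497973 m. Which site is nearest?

Z-18

Squared distances to each site:
Z-10: 1516148516.000; Z-15: 2179299445.000; Z-4: 1664320212.000; Z-5: 2520834034.000; Z-18: 120609002.000; Z-1: 825454745.000; Z-2: 408172840.000; Z-19: 319951970.000; Z-8: 1989525233.000; Z-12: 1122309145.000.
Minimum at Z-18.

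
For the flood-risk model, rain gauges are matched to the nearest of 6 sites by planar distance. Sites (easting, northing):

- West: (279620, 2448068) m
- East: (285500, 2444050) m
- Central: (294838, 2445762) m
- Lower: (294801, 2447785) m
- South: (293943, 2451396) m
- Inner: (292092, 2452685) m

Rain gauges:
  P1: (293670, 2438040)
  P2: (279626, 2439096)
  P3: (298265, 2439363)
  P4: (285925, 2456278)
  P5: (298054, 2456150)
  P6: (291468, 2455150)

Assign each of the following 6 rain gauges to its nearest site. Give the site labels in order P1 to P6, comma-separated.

Central, East, Central, Inner, South, Inner

P1 → Central (d²=60993508.00)
P2 → East (d²=59045992.00)
P3 → Central (d²=52691530.00)
P4 → Inner (d²=50941538.00)
P5 → South (d²=39500837.00)
P6 → Inner (d²=6465601.00)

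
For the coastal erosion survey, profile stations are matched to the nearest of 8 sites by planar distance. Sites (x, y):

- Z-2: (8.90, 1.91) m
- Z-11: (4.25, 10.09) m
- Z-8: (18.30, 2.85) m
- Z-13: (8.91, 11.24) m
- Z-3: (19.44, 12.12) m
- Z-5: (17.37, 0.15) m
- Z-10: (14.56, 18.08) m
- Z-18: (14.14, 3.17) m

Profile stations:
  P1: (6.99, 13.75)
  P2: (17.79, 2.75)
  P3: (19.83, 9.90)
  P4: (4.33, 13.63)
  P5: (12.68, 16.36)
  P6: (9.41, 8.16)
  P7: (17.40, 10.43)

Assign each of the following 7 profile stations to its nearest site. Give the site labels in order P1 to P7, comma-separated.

P1 → Z-13 (d²=9.99)
P2 → Z-8 (d²=0.27)
P3 → Z-3 (d²=5.08)
P4 → Z-11 (d²=12.54)
P5 → Z-10 (d²=6.49)
P6 → Z-13 (d²=9.74)
P7 → Z-3 (d²=7.02)

Z-13, Z-8, Z-3, Z-11, Z-10, Z-13, Z-3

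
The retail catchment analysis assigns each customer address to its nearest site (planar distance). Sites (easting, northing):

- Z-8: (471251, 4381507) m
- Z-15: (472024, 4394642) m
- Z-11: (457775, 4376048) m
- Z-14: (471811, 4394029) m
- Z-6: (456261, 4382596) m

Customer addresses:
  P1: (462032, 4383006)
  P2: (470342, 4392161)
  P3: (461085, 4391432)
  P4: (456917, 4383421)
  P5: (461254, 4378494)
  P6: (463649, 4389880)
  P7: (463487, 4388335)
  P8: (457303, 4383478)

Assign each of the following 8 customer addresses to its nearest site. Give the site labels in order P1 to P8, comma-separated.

P1 → Z-6 (d²=33472541.00)
P2 → Z-14 (d²=5647385.00)
P3 → Z-6 (d²=101345872.00)
P4 → Z-6 (d²=1110961.00)
P5 → Z-11 (d²=18086357.00)
P6 → Z-14 (d²=83832445.00)
P7 → Z-6 (d²=85151197.00)
P8 → Z-6 (d²=1863688.00)

Z-6, Z-14, Z-6, Z-6, Z-11, Z-14, Z-6, Z-6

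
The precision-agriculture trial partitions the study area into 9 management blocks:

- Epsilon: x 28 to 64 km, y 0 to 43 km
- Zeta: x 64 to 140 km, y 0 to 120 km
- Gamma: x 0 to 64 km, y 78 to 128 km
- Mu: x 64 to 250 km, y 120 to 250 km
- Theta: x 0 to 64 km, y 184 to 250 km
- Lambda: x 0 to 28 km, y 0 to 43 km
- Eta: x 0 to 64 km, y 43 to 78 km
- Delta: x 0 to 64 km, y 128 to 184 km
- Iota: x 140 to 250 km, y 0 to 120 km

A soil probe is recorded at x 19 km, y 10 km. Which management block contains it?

The point has x = 19 and y = 10.
Only Lambda satisfies 0 ≤ x ≤ 28 and 0 ≤ y ≤ 43.

Lambda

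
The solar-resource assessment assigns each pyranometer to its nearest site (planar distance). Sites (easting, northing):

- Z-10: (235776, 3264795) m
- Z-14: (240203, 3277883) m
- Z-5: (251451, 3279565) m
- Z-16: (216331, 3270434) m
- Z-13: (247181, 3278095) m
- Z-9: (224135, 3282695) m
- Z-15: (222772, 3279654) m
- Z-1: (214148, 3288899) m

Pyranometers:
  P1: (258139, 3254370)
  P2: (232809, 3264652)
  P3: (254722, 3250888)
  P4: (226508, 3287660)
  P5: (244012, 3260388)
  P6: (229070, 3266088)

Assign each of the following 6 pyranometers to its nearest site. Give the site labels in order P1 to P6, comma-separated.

Z-10, Z-10, Z-10, Z-9, Z-10, Z-10

P1 → Z-10 (d²=608784394.00)
P2 → Z-10 (d²=8823538.00)
P3 → Z-10 (d²=552355565.00)
P4 → Z-9 (d²=30282354.00)
P5 → Z-10 (d²=87253345.00)
P6 → Z-10 (d²=46642285.00)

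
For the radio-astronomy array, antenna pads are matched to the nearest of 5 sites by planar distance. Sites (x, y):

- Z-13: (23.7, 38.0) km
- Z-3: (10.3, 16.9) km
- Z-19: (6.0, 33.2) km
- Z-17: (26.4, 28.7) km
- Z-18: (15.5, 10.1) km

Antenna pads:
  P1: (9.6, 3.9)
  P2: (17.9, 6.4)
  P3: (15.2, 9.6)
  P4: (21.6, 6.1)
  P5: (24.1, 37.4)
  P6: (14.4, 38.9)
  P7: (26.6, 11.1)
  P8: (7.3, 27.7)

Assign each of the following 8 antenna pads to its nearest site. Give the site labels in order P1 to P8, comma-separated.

Z-18, Z-18, Z-18, Z-18, Z-13, Z-13, Z-18, Z-19

P1 → Z-18 (d²=73.25)
P2 → Z-18 (d²=19.45)
P3 → Z-18 (d²=0.34)
P4 → Z-18 (d²=53.21)
P5 → Z-13 (d²=0.52)
P6 → Z-13 (d²=87.30)
P7 → Z-18 (d²=124.21)
P8 → Z-19 (d²=31.94)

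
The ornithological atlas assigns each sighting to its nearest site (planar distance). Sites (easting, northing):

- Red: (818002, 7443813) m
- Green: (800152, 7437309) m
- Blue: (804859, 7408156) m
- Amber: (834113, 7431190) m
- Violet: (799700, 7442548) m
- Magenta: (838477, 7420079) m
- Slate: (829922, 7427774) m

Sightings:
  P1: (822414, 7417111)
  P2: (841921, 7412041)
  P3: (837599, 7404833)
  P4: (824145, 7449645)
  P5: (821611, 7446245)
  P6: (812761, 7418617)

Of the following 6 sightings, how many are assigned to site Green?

0

P1 → Slate
P2 → Magenta
P3 → Magenta
P4 → Red
P5 → Red
P6 → Blue
0 of the 6 go to Green.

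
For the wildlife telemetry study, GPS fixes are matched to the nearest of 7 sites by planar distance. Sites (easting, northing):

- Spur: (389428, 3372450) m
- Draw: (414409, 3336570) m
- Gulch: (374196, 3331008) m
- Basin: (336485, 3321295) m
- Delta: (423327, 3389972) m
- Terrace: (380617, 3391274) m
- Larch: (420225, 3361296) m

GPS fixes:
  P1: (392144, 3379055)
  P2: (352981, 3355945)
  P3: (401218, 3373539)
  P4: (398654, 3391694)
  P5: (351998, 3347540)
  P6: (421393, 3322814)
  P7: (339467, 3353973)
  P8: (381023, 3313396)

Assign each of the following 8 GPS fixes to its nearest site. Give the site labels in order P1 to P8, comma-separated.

Spur, Gulch, Spur, Terrace, Gulch, Draw, Basin, Gulch

P1 → Spur (d²=51002681.00)
P2 → Gulch (d²=1071930194.00)
P3 → Spur (d²=140190021.00)
P4 → Terrace (d²=325509769.00)
P5 → Gulch (d²=766058228.00)
P6 → Draw (d²=238003792.00)
P7 → Basin (d²=1076744008.00)
P8 → Gulch (d²=356790473.00)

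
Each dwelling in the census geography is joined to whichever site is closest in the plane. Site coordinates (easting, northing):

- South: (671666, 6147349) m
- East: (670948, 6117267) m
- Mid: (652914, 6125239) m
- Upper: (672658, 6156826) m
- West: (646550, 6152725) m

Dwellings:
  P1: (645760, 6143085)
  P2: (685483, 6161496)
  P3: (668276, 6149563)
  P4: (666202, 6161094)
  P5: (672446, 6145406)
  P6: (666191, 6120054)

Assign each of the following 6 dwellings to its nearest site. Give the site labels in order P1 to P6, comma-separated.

P1 → West (d²=93553700.00)
P2 → Upper (d²=186289525.00)
P3 → South (d²=16393896.00)
P4 → Upper (d²=59895760.00)
P5 → South (d²=4383649.00)
P6 → East (d²=30396418.00)

West, Upper, South, Upper, South, East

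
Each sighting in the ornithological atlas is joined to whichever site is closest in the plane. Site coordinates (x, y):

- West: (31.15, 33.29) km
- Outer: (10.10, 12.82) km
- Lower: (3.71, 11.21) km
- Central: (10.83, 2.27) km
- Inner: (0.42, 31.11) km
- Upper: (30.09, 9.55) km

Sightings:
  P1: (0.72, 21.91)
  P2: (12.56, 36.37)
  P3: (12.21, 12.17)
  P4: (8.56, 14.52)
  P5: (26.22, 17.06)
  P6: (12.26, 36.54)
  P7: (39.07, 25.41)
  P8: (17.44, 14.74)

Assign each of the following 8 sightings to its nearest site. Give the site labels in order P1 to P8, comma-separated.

P1 → Inner (d²=84.73)
P2 → Inner (d²=175.05)
P3 → Outer (d²=4.87)
P4 → Outer (d²=5.26)
P5 → Upper (d²=71.38)
P6 → Inner (d²=169.67)
P7 → West (d²=124.82)
P8 → Outer (d²=57.56)

Inner, Inner, Outer, Outer, Upper, Inner, West, Outer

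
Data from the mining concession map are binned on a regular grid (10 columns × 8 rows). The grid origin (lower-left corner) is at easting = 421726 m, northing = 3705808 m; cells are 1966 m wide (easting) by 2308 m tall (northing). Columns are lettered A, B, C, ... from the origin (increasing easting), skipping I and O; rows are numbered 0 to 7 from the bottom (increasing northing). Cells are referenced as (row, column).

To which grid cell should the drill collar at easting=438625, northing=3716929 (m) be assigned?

Column index: ⌊(438625 − 421726) / 1966⌋ = ⌊8.596⌋ = 8 → column J
Row offset from origin: ⌊(3716929 − 3705808) / 2308⌋ = ⌊4.818⌋ = 4 → row 4

(4, J)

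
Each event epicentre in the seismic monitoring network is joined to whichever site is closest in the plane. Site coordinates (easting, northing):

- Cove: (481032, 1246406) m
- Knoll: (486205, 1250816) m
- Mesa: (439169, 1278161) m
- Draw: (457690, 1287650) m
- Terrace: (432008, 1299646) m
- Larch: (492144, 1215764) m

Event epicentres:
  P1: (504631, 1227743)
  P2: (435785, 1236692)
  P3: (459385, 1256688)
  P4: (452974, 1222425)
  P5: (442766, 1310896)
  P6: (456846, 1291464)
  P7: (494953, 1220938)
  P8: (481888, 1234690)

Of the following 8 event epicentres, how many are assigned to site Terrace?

P1 → Larch
P2 → Mesa
P3 → Cove
P4 → Cove
P5 → Terrace
P6 → Draw
P7 → Larch
P8 → Cove
1 of the 8 goes to Terrace.

1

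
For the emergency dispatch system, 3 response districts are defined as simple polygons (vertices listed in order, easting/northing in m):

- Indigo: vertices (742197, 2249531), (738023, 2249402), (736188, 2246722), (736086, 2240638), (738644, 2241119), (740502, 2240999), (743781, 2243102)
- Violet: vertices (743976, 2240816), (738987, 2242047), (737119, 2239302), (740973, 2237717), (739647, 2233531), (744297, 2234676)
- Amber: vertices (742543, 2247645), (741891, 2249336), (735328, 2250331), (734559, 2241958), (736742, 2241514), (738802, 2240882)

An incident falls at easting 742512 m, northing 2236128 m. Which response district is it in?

Violet

Cast a ray rightward from (742512, 2236128). For each polygon, the edges (by vertex number in listed order) whose endpoints lie on opposite sides of northing = 2236128, where each meets that height, and whether that is right or left of the point:
Indigo: no edge straddles that height → 0 crossings.
Violet: 4–5 at easting≈740469.7 (left), 6–1 at easting≈744221.1 (right) → 1 crossing.
Amber: no edge straddles that height → 0 crossings.
Only Violet has an odd count, so the point is inside Violet.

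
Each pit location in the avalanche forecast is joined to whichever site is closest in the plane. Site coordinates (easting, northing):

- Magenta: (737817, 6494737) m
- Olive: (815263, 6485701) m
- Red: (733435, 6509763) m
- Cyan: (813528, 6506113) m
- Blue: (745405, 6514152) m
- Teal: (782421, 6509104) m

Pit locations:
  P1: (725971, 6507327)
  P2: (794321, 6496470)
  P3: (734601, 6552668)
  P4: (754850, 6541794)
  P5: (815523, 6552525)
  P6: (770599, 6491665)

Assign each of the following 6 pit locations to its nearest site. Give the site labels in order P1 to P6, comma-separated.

Red, Teal, Blue, Blue, Cyan, Teal

P1 → Red (d²=61645392.00)
P2 → Teal (d²=301227956.00)
P3 → Blue (d²=1600208672.00)
P4 → Blue (d²=853288189.00)
P5 → Cyan (d²=2158053769.00)
P6 → Teal (d²=443878405.00)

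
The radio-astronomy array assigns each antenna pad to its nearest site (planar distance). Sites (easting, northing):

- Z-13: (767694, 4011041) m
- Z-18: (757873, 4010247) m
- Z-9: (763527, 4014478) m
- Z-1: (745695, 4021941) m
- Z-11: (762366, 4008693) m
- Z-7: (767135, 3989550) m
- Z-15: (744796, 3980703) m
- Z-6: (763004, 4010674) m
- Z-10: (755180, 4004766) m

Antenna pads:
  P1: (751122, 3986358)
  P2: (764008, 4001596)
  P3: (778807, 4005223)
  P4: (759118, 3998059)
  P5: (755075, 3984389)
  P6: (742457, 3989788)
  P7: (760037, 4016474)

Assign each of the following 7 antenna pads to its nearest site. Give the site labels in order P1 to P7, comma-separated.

Z-15, Z-11, Z-13, Z-10, Z-15, Z-15, Z-9

P1 → Z-15 (d²=71997301.00)
P2 → Z-11 (d²=53063573.00)
P3 → Z-13 (d²=157347893.00)
P4 → Z-10 (d²=60491693.00)
P5 → Z-15 (d²=119244437.00)
P6 → Z-15 (d²=88008146.00)
P7 → Z-9 (d²=16164116.00)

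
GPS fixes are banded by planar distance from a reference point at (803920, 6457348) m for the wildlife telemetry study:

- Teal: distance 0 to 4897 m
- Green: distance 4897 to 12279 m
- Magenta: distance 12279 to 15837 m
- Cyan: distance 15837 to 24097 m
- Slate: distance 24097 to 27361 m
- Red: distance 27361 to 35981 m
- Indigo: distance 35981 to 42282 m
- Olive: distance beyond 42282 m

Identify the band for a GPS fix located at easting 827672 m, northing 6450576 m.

Distance = √((827672−803920)² + (6450576−6457348)²) = √(564157504.000 + 45859984.000) = 24698.532 m.
24097 ≤ 24698.532 < 27361 → Slate.

Slate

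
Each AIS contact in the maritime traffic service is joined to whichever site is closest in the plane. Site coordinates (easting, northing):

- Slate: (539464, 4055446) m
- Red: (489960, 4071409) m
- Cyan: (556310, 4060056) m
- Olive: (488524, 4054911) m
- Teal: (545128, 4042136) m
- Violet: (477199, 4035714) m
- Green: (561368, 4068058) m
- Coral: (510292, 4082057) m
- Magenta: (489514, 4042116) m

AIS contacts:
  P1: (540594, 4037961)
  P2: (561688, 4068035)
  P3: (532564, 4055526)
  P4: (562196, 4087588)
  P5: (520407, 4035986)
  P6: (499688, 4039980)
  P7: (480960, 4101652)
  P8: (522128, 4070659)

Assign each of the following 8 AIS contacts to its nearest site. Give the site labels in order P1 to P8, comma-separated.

Teal, Green, Slate, Green, Teal, Magenta, Red, Coral

P1 → Teal (d²=37987781.00)
P2 → Green (d²=102929.00)
P3 → Slate (d²=47616400.00)
P4 → Green (d²=382106484.00)
P5 → Teal (d²=648950341.00)
P6 → Magenta (d²=108072772.00)
P7 → Red (d²=995639049.00)
P8 → Coral (d²=270005300.00)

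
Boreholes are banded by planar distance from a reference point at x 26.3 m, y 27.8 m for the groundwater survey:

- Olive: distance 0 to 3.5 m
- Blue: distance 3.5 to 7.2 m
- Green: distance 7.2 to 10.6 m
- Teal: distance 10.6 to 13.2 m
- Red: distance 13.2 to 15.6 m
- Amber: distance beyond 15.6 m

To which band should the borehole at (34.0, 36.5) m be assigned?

Teal

Distance = √((34.0−26.3)² + (36.5−27.8)²) = √(59.290 + 75.690) = 11.618 m.
10.6 ≤ 11.618 < 13.2 → Teal.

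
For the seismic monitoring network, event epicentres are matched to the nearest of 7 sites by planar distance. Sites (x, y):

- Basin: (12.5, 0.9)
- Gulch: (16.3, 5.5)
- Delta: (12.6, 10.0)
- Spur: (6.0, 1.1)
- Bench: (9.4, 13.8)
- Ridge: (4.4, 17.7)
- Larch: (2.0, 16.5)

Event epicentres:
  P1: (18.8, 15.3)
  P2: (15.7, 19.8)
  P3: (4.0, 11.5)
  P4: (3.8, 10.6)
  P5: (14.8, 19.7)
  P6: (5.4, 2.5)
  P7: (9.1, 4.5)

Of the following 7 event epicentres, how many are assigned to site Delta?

P1 → Delta
P2 → Bench
P3 → Larch
P4 → Larch
P5 → Bench
P6 → Spur
P7 → Spur
1 of the 7 goes to Delta.

1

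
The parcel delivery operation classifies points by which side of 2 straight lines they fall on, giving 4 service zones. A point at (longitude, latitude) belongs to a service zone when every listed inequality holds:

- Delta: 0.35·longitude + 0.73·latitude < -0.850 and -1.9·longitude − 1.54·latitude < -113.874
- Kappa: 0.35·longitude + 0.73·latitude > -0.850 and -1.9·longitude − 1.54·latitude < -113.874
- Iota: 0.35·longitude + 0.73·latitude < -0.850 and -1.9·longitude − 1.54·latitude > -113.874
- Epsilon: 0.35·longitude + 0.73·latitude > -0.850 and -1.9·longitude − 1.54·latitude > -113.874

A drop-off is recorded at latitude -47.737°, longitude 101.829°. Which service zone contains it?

0.35·101.829 + 0.73·-47.737 = 0.792, which is > -0.850
-1.9·101.829 − 1.54·-47.737 = -119.960, which is < -113.874
This sign pattern matches Kappa.

Kappa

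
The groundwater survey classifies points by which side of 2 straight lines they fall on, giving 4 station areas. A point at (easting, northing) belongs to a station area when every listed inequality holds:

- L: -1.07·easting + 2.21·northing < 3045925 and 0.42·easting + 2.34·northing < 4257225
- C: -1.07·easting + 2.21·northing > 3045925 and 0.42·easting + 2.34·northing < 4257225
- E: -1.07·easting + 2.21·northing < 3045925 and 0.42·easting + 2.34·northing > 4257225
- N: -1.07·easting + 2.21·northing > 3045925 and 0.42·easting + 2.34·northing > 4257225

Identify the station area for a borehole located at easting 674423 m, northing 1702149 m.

E

-1.07·674423 + 2.21·1702149 = 3040116.680, which is < 3045925
0.42·674423 + 2.34·1702149 = 4266286.320, which is > 4257225
This sign pattern matches E.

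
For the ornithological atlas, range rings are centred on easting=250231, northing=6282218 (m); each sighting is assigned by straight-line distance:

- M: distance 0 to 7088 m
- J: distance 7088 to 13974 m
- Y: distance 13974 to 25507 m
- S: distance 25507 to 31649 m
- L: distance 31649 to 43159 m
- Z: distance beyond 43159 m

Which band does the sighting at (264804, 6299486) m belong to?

Y

Distance = √((264804−250231)² + (6299486−6282218)²) = √(212372329.000 + 298183824.000) = 22595.490 m.
13974 ≤ 22595.490 < 25507 → Y.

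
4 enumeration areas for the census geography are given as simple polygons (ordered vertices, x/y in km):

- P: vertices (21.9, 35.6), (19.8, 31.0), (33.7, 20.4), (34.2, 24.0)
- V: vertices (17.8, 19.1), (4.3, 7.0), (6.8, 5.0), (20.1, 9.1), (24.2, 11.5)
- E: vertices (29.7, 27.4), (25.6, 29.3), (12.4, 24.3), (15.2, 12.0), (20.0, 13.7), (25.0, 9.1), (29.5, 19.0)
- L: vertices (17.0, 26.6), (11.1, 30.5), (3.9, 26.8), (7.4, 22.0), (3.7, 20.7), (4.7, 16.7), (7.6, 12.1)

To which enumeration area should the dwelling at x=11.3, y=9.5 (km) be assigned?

Cast a ray rightward from (11.3, 9.5). For each polygon, the edges (by vertex number in listed order) whose endpoints lie on opposite sides of y = 9.5, where each meets that height, and whether that is right or left of the point:
P: no edge straddles that height → 0 crossings.
V: 1–2 at x≈7.09 (left), 4–5 at x≈20.78 (right) → 1 crossing.
E: 5–6 at x≈24.57 (right), 6–7 at x≈25.18 (right) → 2 crossings.
L: no edge straddles that height → 0 crossings.
Only V has an odd count, so the point is inside V.

V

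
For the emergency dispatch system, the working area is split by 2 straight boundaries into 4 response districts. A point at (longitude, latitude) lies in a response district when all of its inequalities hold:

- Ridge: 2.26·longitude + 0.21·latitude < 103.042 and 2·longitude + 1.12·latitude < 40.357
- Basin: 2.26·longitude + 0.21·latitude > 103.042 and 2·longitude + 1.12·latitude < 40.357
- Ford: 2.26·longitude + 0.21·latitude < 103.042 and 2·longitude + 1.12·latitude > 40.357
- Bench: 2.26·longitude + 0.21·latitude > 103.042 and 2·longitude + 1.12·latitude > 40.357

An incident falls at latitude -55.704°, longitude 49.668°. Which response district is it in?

Ridge

2.26·49.668 + 0.21·-55.704 = 100.552, which is < 103.042
2·49.668 + 1.12·-55.704 = 36.948, which is < 40.357
This sign pattern matches Ridge.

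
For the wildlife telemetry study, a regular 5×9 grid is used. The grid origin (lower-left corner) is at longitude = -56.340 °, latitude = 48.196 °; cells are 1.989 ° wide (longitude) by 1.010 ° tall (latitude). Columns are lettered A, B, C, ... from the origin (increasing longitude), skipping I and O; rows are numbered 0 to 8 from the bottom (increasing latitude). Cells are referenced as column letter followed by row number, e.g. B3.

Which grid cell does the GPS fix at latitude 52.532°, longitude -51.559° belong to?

C4

Column index: ⌊(-51.559 − -56.340) / 1.989⌋ = ⌊2.404⌋ = 2 → column C
Row offset from origin: ⌊(52.532 − 48.196) / 1.010⌋ = ⌊4.293⌋ = 4 → row 4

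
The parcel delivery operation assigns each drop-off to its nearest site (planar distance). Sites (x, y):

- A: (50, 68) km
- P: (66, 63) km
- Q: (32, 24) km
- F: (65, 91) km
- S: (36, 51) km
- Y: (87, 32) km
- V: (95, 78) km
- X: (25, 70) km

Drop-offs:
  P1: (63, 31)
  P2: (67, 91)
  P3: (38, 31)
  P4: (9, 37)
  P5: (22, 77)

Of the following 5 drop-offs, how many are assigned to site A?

P1 → Y
P2 → F
P3 → Q
P4 → Q
P5 → X
0 of the 5 go to A.

0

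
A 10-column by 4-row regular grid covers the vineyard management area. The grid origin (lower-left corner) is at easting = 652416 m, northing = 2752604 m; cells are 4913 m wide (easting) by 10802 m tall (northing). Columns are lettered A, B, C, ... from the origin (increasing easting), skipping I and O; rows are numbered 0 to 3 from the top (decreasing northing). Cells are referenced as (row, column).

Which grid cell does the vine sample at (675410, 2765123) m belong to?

(2, E)

Column index: ⌊(675410 − 652416) / 4913⌋ = ⌊4.680⌋ = 4 → column E
Row offset from origin: ⌊(2765123 − 2752604) / 10802⌋ = ⌊1.159⌋ = 1 → row 2 (counted from top)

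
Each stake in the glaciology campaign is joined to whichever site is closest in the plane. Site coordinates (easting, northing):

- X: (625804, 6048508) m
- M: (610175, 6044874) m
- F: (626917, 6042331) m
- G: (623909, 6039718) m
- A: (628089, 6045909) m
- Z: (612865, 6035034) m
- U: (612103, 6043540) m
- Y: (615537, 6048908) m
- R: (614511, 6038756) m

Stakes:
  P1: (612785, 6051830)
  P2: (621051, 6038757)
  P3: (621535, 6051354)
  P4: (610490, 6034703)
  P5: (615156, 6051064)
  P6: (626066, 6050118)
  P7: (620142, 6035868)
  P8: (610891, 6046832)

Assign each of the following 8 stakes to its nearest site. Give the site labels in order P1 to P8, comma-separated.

P1 → Y (d²=16111588.00)
P2 → G (d²=9091685.00)
P3 → X (d²=26324077.00)
P4 → Z (d²=5750186.00)
P5 → Y (d²=4793497.00)
P6 → X (d²=2660744.00)
P7 → G (d²=29012789.00)
P8 → M (d²=4346420.00)

Y, G, X, Z, Y, X, G, M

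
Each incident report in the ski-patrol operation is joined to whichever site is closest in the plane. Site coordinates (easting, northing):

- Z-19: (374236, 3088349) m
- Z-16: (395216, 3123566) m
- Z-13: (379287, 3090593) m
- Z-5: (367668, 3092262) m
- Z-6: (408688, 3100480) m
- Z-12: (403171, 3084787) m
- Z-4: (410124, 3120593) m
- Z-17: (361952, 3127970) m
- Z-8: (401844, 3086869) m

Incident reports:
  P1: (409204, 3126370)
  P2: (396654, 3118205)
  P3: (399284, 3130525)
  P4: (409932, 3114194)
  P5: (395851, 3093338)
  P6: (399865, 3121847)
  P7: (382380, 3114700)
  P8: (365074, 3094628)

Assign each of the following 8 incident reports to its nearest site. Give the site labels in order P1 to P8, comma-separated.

Z-4, Z-16, Z-16, Z-4, Z-8, Z-16, Z-16, Z-5

P1 → Z-4 (d²=34220129.00)
P2 → Z-16 (d²=30808165.00)
P3 → Z-16 (d²=64976305.00)
P4 → Z-4 (d²=40984065.00)
P5 → Z-8 (d²=77764010.00)
P6 → Z-16 (d²=24568162.00)
P7 → Z-16 (d²=243368852.00)
P8 → Z-5 (d²=12326792.00)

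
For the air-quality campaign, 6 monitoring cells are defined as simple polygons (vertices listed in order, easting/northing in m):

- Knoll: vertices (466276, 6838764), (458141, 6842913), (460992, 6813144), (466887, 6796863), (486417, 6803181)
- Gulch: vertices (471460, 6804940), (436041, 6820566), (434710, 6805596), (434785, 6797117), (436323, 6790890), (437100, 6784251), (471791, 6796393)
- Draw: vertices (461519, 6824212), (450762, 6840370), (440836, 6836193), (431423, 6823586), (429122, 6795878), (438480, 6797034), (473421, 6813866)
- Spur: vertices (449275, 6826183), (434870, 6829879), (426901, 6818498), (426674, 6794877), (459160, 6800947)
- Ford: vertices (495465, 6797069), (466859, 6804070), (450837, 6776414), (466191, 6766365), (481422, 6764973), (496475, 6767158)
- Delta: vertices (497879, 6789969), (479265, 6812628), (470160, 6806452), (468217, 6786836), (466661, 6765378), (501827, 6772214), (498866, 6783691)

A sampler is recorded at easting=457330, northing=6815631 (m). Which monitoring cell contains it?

Cast a ray rightward from (457330, 6815631). For each polygon, the edges (by vertex number in listed order) whose endpoints lie on opposite sides of northing = 6815631, where each meets that height, and whether that is right or left of the point:
Knoll: 2–3 at easting≈460753.8 (right), 5–1 at easting≈479369.9 (right) → 2 crossings.
Gulch: 1–2 at easting≈447227.0 (left), 2–3 at easting≈435602.2 (left) → 0 crossings.
Draw: 4–5 at easting≈430762.4 (left), 7–1 at easting≈471390.6 (right) → 1 crossing.
Spur: 3–4 at easting≈426873.4 (left), 5–1 at easting≈453408.2 (left) → 0 crossings.
Ford: no edge straddles that height → 0 crossings.
Delta: no edge straddles that height → 0 crossings.
Only Draw has an odd count, so the point is inside Draw.

Draw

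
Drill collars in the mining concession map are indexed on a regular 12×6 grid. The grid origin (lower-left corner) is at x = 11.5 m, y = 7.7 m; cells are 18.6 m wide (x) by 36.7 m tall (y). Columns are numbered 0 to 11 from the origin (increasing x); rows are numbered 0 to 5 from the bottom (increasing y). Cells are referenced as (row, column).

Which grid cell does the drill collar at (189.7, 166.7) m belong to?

Column index: ⌊(189.7 − 11.5) / 18.6⌋ = ⌊9.581⌋ = 9
Row offset from origin: ⌊(166.7 − 7.7) / 36.7⌋ = ⌊4.332⌋ = 4 → row 4

(4, 9)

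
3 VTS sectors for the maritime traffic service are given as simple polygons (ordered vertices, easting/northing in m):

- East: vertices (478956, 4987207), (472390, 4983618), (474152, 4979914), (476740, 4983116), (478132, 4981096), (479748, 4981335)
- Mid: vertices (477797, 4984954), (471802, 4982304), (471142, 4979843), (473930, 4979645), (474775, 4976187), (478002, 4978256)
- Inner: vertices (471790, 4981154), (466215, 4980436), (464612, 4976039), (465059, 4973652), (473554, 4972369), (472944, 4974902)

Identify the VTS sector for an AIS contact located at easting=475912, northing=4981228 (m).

Mid

Cast a ray rightward from (475912, 4981228). For each polygon, the edges (by vertex number in listed order) whose endpoints lie on opposite sides of northing = 4981228, where each meets that height, and whether that is right or left of the point:
East: 2–3 at easting≈473526.9 (left), 3–4 at easting≈475214.0 (left), 4–5 at easting≈478041.0 (right), 5–6 at easting≈479024.5 (right) → 2 crossings.
Mid: 2–3 at easting≈471513.4 (left), 6–1 at easting≈477911.0 (right) → 1 crossing.
Inner: no edge straddles that height → 0 crossings.
Only Mid has an odd count, so the point is inside Mid.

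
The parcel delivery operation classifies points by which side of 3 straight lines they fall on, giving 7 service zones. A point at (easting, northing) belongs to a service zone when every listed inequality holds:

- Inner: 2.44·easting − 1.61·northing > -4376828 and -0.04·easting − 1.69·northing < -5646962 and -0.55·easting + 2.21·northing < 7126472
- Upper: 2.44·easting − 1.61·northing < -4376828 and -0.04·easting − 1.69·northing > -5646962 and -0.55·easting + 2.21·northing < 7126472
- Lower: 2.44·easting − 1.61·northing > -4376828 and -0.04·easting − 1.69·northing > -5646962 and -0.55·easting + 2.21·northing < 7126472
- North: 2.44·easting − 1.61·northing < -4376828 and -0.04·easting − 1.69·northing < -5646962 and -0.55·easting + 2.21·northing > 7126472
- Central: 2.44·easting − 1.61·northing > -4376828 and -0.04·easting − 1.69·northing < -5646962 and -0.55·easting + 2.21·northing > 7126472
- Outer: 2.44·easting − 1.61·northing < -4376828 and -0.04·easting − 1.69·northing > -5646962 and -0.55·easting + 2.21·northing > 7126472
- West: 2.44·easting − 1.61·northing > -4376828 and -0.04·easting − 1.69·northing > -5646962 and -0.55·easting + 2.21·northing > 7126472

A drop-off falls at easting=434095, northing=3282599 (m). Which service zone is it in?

Lower

2.44·434095 − 1.61·3282599 = -4225792.590, which is > -4376828
-0.04·434095 − 1.69·3282599 = -5564956.110, which is > -5646962
-0.55·434095 + 2.21·3282599 = 7015791.540, which is < 7126472
This sign pattern matches Lower.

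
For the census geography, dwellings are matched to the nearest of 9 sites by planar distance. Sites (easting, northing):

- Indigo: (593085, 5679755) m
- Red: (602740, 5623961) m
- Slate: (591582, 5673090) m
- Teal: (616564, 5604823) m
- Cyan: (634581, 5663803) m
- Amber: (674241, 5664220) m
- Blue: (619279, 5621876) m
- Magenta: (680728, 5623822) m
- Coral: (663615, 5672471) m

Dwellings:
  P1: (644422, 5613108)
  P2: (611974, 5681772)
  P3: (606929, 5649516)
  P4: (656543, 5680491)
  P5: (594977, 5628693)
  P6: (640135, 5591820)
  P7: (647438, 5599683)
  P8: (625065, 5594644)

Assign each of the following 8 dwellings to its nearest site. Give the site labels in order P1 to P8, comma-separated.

P1 → Blue (d²=709048273.00)
P2 → Indigo (d²=360862610.00)
P3 → Red (d²=670605746.00)
P4 → Coral (d²=114333584.00)
P5 → Red (d²=82655993.00)
P6 → Teal (d²=724670050.00)
P7 → Teal (d²=979623476.00)
P8 → Teal (d²=175879042.00)

Blue, Indigo, Red, Coral, Red, Teal, Teal, Teal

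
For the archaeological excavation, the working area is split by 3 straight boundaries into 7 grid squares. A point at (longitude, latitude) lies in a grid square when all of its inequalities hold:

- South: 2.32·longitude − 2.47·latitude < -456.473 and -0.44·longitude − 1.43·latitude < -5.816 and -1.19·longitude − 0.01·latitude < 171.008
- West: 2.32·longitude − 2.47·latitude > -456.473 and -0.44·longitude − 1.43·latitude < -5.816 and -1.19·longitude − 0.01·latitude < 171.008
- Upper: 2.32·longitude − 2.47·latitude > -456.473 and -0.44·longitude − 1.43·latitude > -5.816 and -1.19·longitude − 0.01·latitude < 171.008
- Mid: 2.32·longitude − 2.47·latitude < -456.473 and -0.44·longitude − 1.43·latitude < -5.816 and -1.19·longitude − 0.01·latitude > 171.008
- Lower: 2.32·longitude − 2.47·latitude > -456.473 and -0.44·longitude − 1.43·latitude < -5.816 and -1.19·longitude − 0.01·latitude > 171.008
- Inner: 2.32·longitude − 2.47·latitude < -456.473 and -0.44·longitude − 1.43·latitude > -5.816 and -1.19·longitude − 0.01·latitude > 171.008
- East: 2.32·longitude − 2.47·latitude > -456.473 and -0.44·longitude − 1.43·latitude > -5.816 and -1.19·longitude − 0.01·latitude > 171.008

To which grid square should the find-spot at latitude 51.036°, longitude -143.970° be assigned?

South

2.32·-143.970 − 2.47·51.036 = -460.069, which is < -456.473
-0.44·-143.970 − 1.43·51.036 = -9.635, which is < -5.816
-1.19·-143.970 − 0.01·51.036 = 170.814, which is < 171.008
This sign pattern matches South.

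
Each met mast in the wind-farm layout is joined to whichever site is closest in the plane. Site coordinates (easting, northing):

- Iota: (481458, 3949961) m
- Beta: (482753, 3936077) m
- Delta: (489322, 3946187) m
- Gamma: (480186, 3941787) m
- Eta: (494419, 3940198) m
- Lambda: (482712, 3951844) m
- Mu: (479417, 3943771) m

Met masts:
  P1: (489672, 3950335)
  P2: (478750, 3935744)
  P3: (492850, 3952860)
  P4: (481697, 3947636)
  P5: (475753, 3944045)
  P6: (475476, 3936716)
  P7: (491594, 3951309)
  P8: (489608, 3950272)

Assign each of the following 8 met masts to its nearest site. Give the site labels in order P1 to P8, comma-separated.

P1 → Delta (d²=17328404.00)
P2 → Beta (d²=16134898.00)
P3 → Delta (d²=56975713.00)
P4 → Iota (d²=5462746.00)
P5 → Mu (d²=13499972.00)
P6 → Gamma (d²=47899141.00)
P7 → Delta (d²=31396868.00)
P8 → Delta (d²=16769021.00)

Delta, Beta, Delta, Iota, Mu, Gamma, Delta, Delta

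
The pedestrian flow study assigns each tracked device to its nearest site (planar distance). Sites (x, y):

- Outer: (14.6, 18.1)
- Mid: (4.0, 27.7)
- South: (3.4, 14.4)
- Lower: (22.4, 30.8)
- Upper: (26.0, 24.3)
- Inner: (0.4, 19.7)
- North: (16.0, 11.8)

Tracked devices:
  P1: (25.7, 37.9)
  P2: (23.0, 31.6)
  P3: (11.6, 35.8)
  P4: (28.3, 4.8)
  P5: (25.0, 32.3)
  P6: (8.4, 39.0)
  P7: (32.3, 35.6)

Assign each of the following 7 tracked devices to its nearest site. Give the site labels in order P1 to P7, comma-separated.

Lower, Lower, Mid, North, Lower, Mid, Lower

P1 → Lower (d²=61.30)
P2 → Lower (d²=1.00)
P3 → Mid (d²=123.37)
P4 → North (d²=200.29)
P5 → Lower (d²=9.01)
P6 → Mid (d²=147.05)
P7 → Lower (d²=121.05)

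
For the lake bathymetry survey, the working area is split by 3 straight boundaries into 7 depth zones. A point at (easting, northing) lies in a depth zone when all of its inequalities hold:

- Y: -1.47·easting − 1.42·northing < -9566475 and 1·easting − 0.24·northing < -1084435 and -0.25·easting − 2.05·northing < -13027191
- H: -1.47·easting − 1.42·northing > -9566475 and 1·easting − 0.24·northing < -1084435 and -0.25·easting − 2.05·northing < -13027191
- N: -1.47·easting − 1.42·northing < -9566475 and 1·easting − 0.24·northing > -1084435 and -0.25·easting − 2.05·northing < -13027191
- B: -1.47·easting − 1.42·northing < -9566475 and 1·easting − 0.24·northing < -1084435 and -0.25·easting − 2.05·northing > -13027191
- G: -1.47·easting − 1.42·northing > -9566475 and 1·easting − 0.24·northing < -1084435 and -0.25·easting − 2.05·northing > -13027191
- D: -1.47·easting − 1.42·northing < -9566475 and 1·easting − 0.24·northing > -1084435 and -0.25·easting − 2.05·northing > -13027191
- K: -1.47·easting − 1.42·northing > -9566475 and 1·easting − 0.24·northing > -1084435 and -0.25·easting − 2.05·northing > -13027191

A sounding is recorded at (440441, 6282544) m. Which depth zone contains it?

D

-1.47·440441 − 1.42·6282544 = -9568660.750, which is < -9566475
1·440441 − 0.24·6282544 = -1067369.560, which is > -1084435
-0.25·440441 − 2.05·6282544 = -12989325.450, which is > -13027191
This sign pattern matches D.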